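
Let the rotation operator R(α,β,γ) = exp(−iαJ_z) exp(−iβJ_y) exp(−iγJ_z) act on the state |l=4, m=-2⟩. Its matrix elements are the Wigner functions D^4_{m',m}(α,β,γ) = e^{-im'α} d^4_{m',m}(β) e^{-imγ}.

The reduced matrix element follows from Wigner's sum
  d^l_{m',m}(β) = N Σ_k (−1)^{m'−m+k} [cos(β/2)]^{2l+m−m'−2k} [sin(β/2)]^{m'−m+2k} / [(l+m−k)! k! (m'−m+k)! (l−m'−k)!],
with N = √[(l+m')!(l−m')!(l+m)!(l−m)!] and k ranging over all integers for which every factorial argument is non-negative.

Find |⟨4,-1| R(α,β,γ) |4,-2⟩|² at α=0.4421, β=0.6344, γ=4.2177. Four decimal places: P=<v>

Split into d^4_{-1,-2}(β=0.6344) × two z-phases.
c=cos(0.6344/2)=0.950112, s=sin(0.6344/2)=0.311907; N=√[6·120·2·720]=1018.233765
The bounds max(0,m−m')=0 and min(l+m,l−m')=2 give 3 terms
  k=0: (−1)^1·1018.2338/(240)·0.9501^7·0.3119^1 = -0.924884
  k=1: (−1)^2·1018.2338/(48)·0.9501^5·0.3119^3 = +0.498378
  k=2: (−1)^3·1018.2338/(72)·0.9501^3·0.3119^5 = -0.035807
d^4_{-1,-2}(0.6344) = -0.924884 +0.498378 -0.035807 = -0.462313
|D^4_{-1,-2}|² = |d^4_{-1,-2}(β)|² = (-0.462313)² = 0.213733 (the z-rotation phases have unit modulus)

P=0.2137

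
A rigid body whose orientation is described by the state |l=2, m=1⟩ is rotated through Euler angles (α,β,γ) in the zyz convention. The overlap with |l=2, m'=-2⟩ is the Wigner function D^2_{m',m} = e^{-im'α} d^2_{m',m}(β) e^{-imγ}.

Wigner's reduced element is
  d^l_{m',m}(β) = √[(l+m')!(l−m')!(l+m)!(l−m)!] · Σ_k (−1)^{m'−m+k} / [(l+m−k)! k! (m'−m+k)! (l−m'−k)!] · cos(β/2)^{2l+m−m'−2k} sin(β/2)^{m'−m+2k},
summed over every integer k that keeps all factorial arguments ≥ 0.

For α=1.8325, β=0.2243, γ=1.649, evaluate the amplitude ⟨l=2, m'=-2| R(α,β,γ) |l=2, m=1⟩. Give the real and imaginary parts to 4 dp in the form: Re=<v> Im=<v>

D^2_{-2,1}(1.8325,0.2243,1.649) = e^{-i·-2·1.8325}·d^2_{-2,1}(0.2243)·e^{-i·1·1.649}. Compute d first:
c=cos(0.2243/2)=0.993718, s=sin(0.2243/2)=0.111915; N=√[1·24·6·1]=12.000000
Admissible k: 3..3 (factorial args all ≥0)
  k=3: (−1)^0·12.0000/(6)·0.9937^1·0.1119^3 = +0.002786
d^2_{-2,1}(0.2243) = +0.002786
D = (-0.866121-0.499834i)·(+0.002786)·(-0.078124-0.996944i) = -0.001200+0.002514i

Re=-0.0012 Im=0.0025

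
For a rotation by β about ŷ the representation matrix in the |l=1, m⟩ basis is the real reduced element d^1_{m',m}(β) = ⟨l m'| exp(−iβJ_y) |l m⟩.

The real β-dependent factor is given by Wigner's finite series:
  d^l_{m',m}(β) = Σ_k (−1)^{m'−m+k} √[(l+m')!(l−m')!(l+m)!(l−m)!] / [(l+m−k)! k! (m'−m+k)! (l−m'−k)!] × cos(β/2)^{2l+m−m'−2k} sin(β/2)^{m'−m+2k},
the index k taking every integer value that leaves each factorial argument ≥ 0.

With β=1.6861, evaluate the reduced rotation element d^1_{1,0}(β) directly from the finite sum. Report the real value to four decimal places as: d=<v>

d=-0.7024

d^1_{1,0}(β=1.6861) via Wigner's sum:
c=cos(1.6861/2)=0.665189, s=sin(1.6861/2)=0.746675; N=√[2·1·1·1]=1.414214
Admissible k: 0..0 (factorial args all ≥0)
  k=0: (−1)^1·1.4142/(1)·0.6652^1·0.7467^1 = -0.702412
d^1_{1,0}(1.6861) = -0.702412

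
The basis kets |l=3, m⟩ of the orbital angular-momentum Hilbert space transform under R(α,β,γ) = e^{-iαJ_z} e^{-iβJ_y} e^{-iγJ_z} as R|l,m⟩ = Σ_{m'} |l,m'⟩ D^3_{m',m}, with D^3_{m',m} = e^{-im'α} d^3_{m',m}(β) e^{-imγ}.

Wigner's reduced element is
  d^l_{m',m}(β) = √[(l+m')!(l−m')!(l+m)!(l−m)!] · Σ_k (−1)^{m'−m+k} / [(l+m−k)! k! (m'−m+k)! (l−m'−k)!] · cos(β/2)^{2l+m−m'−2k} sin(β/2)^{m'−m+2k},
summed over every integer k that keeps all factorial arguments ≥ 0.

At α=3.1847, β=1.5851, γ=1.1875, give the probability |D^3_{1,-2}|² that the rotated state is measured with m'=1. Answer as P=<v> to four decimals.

D^3_{1,-2}(3.1847,1.5851,1.1875) = e^{-i·1·3.1847}·d^3_{1,-2}(1.5851)·e^{-i·-2·1.1875}. Compute d first:
Half-angle: c=0.702032, s=0.712146. N=√(24·2·1·120)=75.894664
k∈{0,1} keeps every argument non-negative
  k=0: (−1)^3·75.8947/(12)·0.7020^3·0.7121^3 = -0.790327
  k=1: (−1)^4·75.8947/(24)·0.7020^1·0.7121^5 = +0.406632
d^3_{1,-2}(1.5851) = -0.790327 +0.406632 = -0.383695
|D^3_{1,-2}|² = |d^3_{1,-2}(β)|² = (-0.383695)² = 0.147222 (the z-rotation phases have unit modulus)

P=0.1472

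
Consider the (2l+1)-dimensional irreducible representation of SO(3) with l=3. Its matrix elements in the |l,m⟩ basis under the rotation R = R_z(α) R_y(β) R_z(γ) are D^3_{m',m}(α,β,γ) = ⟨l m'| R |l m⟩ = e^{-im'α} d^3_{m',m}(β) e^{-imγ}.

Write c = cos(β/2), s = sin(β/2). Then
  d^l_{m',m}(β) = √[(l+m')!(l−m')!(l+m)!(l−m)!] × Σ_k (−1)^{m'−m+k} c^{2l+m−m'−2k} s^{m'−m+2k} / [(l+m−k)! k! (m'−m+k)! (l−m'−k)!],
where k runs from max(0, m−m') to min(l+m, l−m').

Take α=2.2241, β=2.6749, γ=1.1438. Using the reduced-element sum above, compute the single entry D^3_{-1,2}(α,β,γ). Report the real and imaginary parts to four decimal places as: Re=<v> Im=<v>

D^3_{-1,2}(2.2241,2.6749,1.1438) = e^{-i·-1·2.2241}·d^3_{-1,2}(2.6749)·e^{-i·2·1.1438}. Compute d first:
Half-angle: c=0.231234, s=0.972898. N=√(2·24·120·1)=75.894664
The bounds max(0,m−m')=3 and min(l+m,l−m')=4 give 2 terms
  k=3: (−1)^0·75.8947/(12)·0.2312^3·0.9729^3 = +0.072009
  k=4: (−1)^1·75.8947/(24)·0.2312^1·0.9729^5 = -0.637366
d^3_{-1,2}(2.6749) = +0.072009 -0.637366 = -0.565357
D = (-0.607813+0.794080i)·(-0.565357)·(-0.656978-0.753909i) = -0.564218+0.035876i

Re=-0.5642 Im=0.0359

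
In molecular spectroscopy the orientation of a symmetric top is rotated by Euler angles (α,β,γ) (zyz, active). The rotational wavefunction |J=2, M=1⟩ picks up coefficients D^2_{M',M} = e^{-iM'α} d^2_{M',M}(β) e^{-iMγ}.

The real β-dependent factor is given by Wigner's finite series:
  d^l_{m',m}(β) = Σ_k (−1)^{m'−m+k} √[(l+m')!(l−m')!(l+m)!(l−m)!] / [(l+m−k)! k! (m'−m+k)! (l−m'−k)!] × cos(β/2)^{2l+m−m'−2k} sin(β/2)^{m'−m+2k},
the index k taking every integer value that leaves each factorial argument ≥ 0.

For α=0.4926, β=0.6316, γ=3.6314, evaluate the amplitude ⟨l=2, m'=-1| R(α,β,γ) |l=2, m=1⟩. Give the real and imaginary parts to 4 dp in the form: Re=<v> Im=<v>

D^2_{-1,1}(0.4926,0.6316,3.6314) = e^{-i·-1·0.4926}·d^2_{-1,1}(0.6316)·e^{-i·1·3.6314}. Compute d first:
c=cos(0.6316/2)=0.950548, s=sin(0.6316/2)=0.310577; N=√[1·6·6·1]=6.000000
The bounds max(0,m−m')=2 and min(l+m,l−m')=3 give 2 terms
  k=2: (−1)^0·6.0000/(2)·0.9505^2·0.3106^2 = +0.261462
  k=3: (−1)^1·6.0000/(6)·0.9505^0·0.3106^4 = -0.009304
d^2_{-1,1}(0.6316) = +0.261462 -0.009304 = +0.252158
Phases: e^{-i·(-1)·0.4926}=+0.881106+0.472918i, e^{-i·(1)·3.6314}=-0.882424+0.470456i ⇒ D=-0.252157-0.000704i

Re=-0.2522 Im=-0.0007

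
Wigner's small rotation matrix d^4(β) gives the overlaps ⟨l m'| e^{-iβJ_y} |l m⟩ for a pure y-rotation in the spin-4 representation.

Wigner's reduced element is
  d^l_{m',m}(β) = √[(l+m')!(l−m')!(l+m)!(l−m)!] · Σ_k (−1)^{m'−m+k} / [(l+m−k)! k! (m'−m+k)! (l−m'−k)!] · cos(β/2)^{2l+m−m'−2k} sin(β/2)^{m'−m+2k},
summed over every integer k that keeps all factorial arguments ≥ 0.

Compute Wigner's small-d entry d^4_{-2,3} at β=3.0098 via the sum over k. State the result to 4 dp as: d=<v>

d^4_{-2,3}(β=3.0098) via Wigner's sum:
Half-angle: c=0.065849, s=0.997830. N=√(2·720·5040·1)=2693.993318
Admissible k: 5..6 (factorial args all ≥0)
  k=5: (−1)^0·2693.9933/(240)·0.0658^3·0.9978^5 = +0.003170
  k=6: (−1)^1·2693.9933/(720)·0.0658^1·0.9978^7 = -0.242664
d^4_{-2,3}(3.0098) = +0.003170 -0.242664 = -0.239494

d=-0.2395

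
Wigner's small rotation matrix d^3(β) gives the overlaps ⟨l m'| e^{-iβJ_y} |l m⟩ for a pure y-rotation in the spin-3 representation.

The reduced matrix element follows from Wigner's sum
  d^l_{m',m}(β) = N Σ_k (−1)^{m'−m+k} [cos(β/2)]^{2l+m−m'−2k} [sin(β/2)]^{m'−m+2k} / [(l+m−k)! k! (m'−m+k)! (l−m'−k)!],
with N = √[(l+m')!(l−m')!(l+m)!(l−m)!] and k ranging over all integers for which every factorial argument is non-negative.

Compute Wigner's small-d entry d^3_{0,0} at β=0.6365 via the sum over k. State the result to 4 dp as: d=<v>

d^3_{0,0}(β=0.6365) via Wigner's sum:
c=cos(0.6365/2)=0.949784, s=sin(0.6365/2)=0.312905; N=√[6·6·6·6]=36.000000
The bounds max(0,m−m')=0 and min(l+m,l−m')=3 give 4 terms
  k=0: (−1)^0·36.0000/(36)·0.9498^6·0.3129^0 = +0.734092
  k=1: (−1)^1·36.0000/(4)·0.9498^4·0.3129^2 = -0.717080
  k=2: (−1)^2·36.0000/(4)·0.9498^2·0.3129^4 = +0.077829
  k=3: (−1)^3·36.0000/(36)·0.9498^0·0.3129^6 = -0.000939
d^3_{0,0}(0.6365) = +0.734092 -0.717080 +0.077829 -0.000939 = +0.093902

d=0.0939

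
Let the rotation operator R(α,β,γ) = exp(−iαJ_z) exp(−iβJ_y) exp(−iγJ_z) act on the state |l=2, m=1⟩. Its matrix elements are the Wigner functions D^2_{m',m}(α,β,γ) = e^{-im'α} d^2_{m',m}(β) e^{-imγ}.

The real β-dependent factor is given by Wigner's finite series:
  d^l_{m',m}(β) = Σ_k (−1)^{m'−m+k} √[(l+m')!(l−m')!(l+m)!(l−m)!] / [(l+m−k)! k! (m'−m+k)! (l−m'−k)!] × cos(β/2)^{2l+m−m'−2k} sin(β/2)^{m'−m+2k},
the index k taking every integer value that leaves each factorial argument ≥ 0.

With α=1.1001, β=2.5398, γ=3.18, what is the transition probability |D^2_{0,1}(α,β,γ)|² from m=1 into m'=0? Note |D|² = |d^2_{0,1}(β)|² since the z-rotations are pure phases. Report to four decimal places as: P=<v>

D^2_{0,1}(1.1001,2.5398,3.18) = e^{-i·0·1.1001}·d^2_{0,1}(2.5398)·e^{-i·1·3.18}. Compute d first:
c=cos(2.5398/2)=0.296376, s=sin(2.5398/2)=0.955071; N=√[2·2·6·1]=4.898979
Admissible k: 1..2 (factorial args all ≥0)
  k=1: (−1)^0·4.8990/(2)·0.2964^3·0.9551^1 = +0.060903
  k=2: (−1)^1·4.8990/(2)·0.2964^1·0.9551^3 = -0.632450
d^2_{0,1}(2.5398) = +0.060903 -0.632450 = -0.571547
|D^2_{0,1}|² = |d^2_{0,1}(β)|² = (-0.571547)² = 0.326666 (the z-rotation phases have unit modulus)

P=0.3267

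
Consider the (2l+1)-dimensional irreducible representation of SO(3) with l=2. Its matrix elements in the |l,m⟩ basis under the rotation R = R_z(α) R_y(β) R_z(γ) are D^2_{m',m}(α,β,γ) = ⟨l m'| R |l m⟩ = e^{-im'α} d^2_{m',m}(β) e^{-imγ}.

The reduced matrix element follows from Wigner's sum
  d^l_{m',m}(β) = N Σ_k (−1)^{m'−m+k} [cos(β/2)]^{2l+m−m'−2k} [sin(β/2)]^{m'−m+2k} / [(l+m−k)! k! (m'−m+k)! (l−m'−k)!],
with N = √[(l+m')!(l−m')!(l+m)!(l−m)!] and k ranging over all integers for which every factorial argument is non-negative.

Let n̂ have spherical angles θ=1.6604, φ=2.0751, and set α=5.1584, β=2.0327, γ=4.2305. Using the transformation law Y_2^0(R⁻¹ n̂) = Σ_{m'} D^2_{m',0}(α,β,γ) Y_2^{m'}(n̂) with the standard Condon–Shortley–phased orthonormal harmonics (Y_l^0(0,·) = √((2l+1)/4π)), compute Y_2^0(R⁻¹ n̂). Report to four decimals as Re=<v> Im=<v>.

Re=0.3686 Im=0.0000

Need the full column D^2_{m',0} for m'=−2..2 at α=5.1584, β=2.0327, γ=4.2305.
cos(β/2)=0.526473, sin(β/2)=0.850192
d^2_{-2,0}: single k=2 term ⇒ +0.490751;  D = -0.308113-0.381973i
d^2_{-1,0}: k∈[1..2] ⇒ +0.303893 -0.792506 = -0.488613;  D = -0.210773+0.440815i
d^2_{0,0}: k∈[0..2] ⇒ +0.076825 -0.801393 +0.522478 = -0.202090;  D = -0.202090+0.000000i
d^2_{1,0}: k∈[0..1] ⇒ -0.303893 +0.792506 = +0.488613;  D = +0.210773+0.440815i
d^2_{2,0}: single k=0 term ⇒ +0.490751;  D = -0.308113+0.381973i
Y_2^{m'}(θ=1.6604,φ=2.0751) and Σ D·Y over m':
  (-0.3081-0.3820i)·(-0.2043+0.3242i)  (-0.2108+0.4408i)·(+0.0333+0.0603i)  (-0.2021+0.0000i)·(-0.3078+0.0000i)  (+0.2108+0.4408i)·(-0.0333+0.0603i)  (-0.3081+0.3820i)·(-0.2043-0.3242i)
Y_2^0(R⁻¹ n̂) = +0.368576+0.000000i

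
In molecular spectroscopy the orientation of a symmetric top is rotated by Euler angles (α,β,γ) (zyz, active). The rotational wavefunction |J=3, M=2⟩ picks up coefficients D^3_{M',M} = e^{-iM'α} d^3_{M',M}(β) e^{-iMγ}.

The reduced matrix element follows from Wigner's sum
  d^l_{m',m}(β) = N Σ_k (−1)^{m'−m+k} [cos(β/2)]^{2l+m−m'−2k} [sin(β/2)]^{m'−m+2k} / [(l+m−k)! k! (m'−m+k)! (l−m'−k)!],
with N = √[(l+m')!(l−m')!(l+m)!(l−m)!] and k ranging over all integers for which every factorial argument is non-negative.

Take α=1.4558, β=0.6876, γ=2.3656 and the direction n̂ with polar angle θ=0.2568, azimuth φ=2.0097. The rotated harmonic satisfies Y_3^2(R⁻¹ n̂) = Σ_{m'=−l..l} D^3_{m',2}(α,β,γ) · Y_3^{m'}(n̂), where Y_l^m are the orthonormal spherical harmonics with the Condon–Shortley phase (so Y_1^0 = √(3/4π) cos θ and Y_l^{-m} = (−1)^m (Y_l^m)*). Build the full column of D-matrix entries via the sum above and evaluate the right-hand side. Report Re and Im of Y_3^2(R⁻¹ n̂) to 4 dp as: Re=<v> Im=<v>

Need the full column D^3_{m',2} for m'=−3..3 at α=1.4558, β=0.6876, γ=2.3656.
cos(β/2)=0.941481, sin(β/2)=0.337067
d^3_{-3,2}: single k=5 term ⇒ +0.010034;  D = +0.009377-0.003570i
d^3_{-2,2}: k∈[4..5] ⇒ +0.057208 -0.001467 = +0.055742;  D = -0.013726-0.054025i
d^3_{-1,2}: k∈[3..4] ⇒ +0.202122 -0.012954 = +0.189168;  D = -0.187477+0.025237i
d^3_{0,2}: k∈[2..3] ⇒ +0.488921 -0.062668 = +0.426253;  D = +0.008018+0.426177i
d^3_{1,2}: k∈[1..2] ⇒ +0.788448 -0.202122 = +0.586327;  D = +0.583616+0.056309i
d^3_{2,2}: k∈[0..1] ⇒ +0.696415 -0.446322 = +0.250093;  D = +0.052423-0.244537i
d^3_{3,2}: single k=0 term ⇒ -0.610730;  D = +0.578528+0.195693i
Y_3^{m'}(θ=0.2568,φ=2.0097) and Σ D·Y over m':
  (+0.0094-0.0036i)·(+0.0066+0.0017i)  (-0.0137-0.0540i)·(-0.0407+0.0491i)  (-0.1875+0.0252i)·(-0.1283-0.2732i)  (+0.0080+0.4262i)·(+0.6055+0.0000i)  (+0.5836+0.0563i)·(+0.1283-0.2732i)  (+0.0524-0.2445i)·(-0.0407-0.0491i)  (+0.5785+0.1957i)·(-0.0066+0.0017i)
Y_3^2(R⁻¹ n̂) = +0.111029+0.162383i

Re=0.1110 Im=0.1624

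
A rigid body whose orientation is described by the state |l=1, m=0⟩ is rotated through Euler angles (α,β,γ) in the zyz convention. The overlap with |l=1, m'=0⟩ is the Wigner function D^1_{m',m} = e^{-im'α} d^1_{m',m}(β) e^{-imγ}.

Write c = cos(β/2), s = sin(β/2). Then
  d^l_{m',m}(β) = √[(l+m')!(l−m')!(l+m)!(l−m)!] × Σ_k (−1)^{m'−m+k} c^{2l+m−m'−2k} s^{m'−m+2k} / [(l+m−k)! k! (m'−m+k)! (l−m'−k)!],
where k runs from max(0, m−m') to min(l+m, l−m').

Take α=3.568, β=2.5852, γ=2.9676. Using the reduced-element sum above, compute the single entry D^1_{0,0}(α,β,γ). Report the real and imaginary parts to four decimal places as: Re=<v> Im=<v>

Re=-0.8492 Im=0.0000

D^1_{0,0}(3.568,2.5852,2.9676) = e^{-i·0·3.568}·d^1_{0,0}(2.5852)·e^{-i·0·2.9676}. Compute d first:
With c≡cos(β/2)=0.274622 and s≡sin(β/2)=0.961552, N=[1·1·1·1]^{1/2}=1.000000
The bounds max(0,m−m')=0 and min(l+m,l−m')=1 give 2 terms
  k=0: (−1)^0·1.0000/(1)·0.2746^2·0.9616^0 = +0.075417
  k=1: (−1)^1·1.0000/(1)·0.2746^0·0.9616^2 = -0.924583
d^1_{0,0}(2.5852) = +0.075417 -0.924583 = -0.849166
Attach z-rotation phases: D = e^{-i(0)(3.568)}·(-0.849166)·e^{-i(0)(2.9676)} = -0.849166+0.000000i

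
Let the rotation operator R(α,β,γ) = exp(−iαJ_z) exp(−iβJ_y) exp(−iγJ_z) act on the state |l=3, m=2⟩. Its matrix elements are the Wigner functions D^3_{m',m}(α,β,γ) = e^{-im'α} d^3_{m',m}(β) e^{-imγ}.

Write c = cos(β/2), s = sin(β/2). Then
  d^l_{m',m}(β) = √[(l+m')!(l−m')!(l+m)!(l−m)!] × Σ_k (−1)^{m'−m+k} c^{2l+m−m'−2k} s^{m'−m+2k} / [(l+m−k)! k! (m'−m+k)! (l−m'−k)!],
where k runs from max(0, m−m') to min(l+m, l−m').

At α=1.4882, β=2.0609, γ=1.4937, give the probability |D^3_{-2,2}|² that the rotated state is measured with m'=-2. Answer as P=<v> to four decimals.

P=0.1010

Split into d^3_{-2,2}(β=2.0609) × two z-phases.
c=cos(2.0609/2)=0.514433, s=sin(2.0609/2)=0.857531; N=√[1·120·120·1]=120.000000
The bounds max(0,m−m')=4 and min(l+m,l−m')=5 give 2 terms
  k=4: (−1)^0·120.0000/(24)·0.5144^2·0.8575^4 = +0.715527
  k=5: (−1)^1·120.0000/(120)·0.5144^0·0.8575^6 = -0.397647
d^3_{-2,2}(2.0609) = +0.715527 -0.397647 = +0.317880
|D^3_{-2,2}|² = |d^3_{-2,2}(β)|² = (+0.317880)² = 0.101048 (the z-rotation phases have unit modulus)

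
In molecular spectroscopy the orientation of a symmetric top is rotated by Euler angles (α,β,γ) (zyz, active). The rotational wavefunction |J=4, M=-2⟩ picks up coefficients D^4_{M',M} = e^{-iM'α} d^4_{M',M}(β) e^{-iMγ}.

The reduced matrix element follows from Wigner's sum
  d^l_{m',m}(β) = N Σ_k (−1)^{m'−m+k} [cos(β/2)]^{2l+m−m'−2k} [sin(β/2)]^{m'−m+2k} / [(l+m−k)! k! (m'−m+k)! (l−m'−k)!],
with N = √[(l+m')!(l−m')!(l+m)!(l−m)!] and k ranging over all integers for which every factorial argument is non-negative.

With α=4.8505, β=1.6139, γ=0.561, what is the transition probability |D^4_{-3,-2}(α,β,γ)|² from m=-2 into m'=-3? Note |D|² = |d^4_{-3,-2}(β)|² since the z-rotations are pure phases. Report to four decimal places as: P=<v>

Split into d^4_{-3,-2}(β=1.6139) × two z-phases.
Half-angle: c=0.691704, s=0.722181. N=√(1·5040·2·720)=2693.993318
The bounds max(0,m−m')=1 and min(l+m,l−m')=2 give 2 terms
  k=1: (−1)^0·2693.9933/(720)·0.6917^7·0.7222^1 = +0.204717
  k=2: (−1)^1·2693.9933/(240)·0.6917^5·0.7222^3 = -0.669461
d^4_{-3,-2}(1.6139) = +0.204717 -0.669461 = -0.464745
|D^4_{-3,-2}|² = |d^4_{-3,-2}(β)|² = (-0.464745)² = 0.215988 (the z-rotation phases have unit modulus)

P=0.2160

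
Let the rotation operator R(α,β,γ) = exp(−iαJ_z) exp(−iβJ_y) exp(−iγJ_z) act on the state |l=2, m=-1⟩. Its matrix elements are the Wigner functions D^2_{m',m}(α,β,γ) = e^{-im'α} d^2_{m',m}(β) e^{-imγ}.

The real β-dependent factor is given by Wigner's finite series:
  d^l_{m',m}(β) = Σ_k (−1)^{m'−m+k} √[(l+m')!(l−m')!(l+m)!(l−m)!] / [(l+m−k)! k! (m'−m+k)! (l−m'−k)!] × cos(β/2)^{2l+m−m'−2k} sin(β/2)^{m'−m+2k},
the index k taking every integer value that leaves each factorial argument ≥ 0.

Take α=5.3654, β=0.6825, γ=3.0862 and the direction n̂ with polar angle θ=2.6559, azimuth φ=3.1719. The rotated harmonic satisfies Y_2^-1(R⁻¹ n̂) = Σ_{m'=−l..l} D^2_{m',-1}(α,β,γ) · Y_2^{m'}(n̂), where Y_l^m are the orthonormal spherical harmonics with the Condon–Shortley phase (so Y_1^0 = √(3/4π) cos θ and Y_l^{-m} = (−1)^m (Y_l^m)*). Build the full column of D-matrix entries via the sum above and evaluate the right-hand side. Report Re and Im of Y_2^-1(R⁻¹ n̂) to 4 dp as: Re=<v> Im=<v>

Need the full column D^2_{m',-1} for m'=−2..2 at α=5.3654, β=0.6825, γ=3.0862.
cos(β/2)=0.942337, sin(β/2)=0.334665
d^2_{-2,-1}: single k=1 term ⇒ +0.560092;  D = +0.176275+0.531630i
d^2_{-1,-1}: k∈[0..1] ⇒ +0.788542 -0.298370 = +0.490173;  D = -0.275808+0.405215i
d^2_{0,-1}: k∈[0..1] ⇒ -0.685970 +0.086519 = -0.599451;  D = +0.598531-0.033188i
d^2_{1,-1}: k∈[0..1] ⇒ +0.298370 -0.012544 = +0.285826;  D = -0.185965-0.217057i
d^2_{2,-1}: single k=0 term ⇒ -0.070643;  D = -0.014683+0.069100i
Y_2^{m'}(θ=2.6559,φ=3.1719) and Σ D·Y over m':
  (+0.1763+0.5316i)·(+0.0840-0.0051i)  (-0.2758+0.4052i)·(+0.3188-0.0097i)  (+0.5985-0.0332i)·(+0.4246+0.0000i)  (-0.1860-0.2171i)·(-0.3188-0.0097i)  (-0.0147+0.0691i)·(+0.0840+0.0051i)
Y_2^-1(R⁻¹ n̂) = +0.243244+0.238245i

Re=0.2432 Im=0.2382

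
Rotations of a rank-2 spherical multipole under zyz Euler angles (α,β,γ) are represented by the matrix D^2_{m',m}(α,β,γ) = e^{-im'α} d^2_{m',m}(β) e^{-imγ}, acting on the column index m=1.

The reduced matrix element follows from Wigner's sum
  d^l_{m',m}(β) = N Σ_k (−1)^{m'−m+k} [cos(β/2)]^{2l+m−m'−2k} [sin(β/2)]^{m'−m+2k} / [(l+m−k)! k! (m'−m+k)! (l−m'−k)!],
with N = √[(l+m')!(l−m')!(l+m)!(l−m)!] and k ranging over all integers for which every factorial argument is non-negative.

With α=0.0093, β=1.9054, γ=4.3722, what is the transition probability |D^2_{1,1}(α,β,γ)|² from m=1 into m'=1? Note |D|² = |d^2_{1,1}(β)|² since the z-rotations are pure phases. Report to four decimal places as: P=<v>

P=0.3095

Split into d^2_{1,1}(β=1.9054) × two z-phases.
With c≡cos(β/2)=0.579485 and s≡sin(β/2)=0.814983, N=[6·1·6·1]^{1/2}=6.000000
The bounds max(0,m−m')=0 and min(l+m,l−m')=1 give 2 terms
  k=0: (−1)^0·6.0000/(6)·0.5795^4·0.8150^0 = +0.112763
  k=1: (−1)^1·6.0000/(2)·0.5795^2·0.8150^2 = -0.669118
d^2_{1,1}(1.9054) = +0.112763 -0.669118 = -0.556354
|D^2_{1,1}|² = |d^2_{1,1}(β)|² = (-0.556354)² = 0.309530 (the z-rotation phases have unit modulus)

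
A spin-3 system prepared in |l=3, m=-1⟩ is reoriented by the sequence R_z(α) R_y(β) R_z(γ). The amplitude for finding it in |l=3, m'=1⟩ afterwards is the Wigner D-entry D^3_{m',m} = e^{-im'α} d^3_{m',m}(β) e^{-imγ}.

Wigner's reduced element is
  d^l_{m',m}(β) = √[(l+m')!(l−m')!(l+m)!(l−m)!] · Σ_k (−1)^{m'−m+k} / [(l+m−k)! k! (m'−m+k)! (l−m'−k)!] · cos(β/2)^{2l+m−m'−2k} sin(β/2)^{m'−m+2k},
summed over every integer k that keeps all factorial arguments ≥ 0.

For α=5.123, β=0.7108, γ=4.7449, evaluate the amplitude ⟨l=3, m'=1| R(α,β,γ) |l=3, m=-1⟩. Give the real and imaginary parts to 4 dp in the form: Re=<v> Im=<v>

Re=0.4274 Im=-0.1698

Split into d^3_{1,-1}(β=0.7108) × two z-phases.
With c≡cos(β/2)=0.937507 and s≡sin(β/2)=0.347965, N=[24·2·2·24]^{1/2}=48.000000
k∈{0,1,2} keeps every argument non-negative
  k=0: (−1)^2·48.0000/(8)·0.9375^4·0.3480^2 = +0.561206
  k=1: (−1)^3·48.0000/(6)·0.9375^2·0.3480^4 = -0.103082
  k=2: (−1)^4·48.0000/(48)·0.9375^0·0.3480^6 = +0.001775
d^3_{1,-1}(0.7108) = +0.561206 -0.103082 +0.001775 = +0.459899
Phases: e^{-i·(1)·5.123}=+0.399170+0.916877i, e^{-i·(-1)·4.7449}=+0.032505-0.999472i ⇒ D=+0.427415-0.169774i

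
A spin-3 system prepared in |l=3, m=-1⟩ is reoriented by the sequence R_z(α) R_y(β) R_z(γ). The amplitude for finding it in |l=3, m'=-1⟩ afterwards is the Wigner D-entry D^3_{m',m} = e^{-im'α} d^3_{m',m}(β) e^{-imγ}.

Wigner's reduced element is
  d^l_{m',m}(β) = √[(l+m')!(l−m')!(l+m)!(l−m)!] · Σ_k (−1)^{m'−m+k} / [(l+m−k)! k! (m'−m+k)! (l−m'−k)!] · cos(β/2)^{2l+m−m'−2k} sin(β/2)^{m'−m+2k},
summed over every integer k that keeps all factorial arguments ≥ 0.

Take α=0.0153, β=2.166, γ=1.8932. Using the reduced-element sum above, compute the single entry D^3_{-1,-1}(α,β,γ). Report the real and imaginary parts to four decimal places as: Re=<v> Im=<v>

Split into d^3_{-1,-1}(β=2.166) × two z-phases.
With c≡cos(β/2)=0.468680 and s≡sin(β/2)=0.883368, N=[2·24·2·24]^{1/2}=48.000000
The bounds max(0,m−m')=0 and min(l+m,l−m')=2 give 3 terms
  k=0: (−1)^0·48.0000/(48)·0.4687^6·0.8834^0 = +0.010599
  k=1: (−1)^1·48.0000/(6)·0.4687^4·0.8834^2 = -0.301218
  k=2: (−1)^2·48.0000/(8)·0.4687^2·0.8834^4 = +0.802548
d^3_{-1,-1}(2.166) = +0.010599 -0.301218 +0.802548 = +0.511930
Attach z-rotation phases: D = e^{-i(-1)(0.0153)}·(+0.511930)·e^{-i(-1)(1.8932)} = -0.169613+0.483015i

Re=-0.1696 Im=0.4830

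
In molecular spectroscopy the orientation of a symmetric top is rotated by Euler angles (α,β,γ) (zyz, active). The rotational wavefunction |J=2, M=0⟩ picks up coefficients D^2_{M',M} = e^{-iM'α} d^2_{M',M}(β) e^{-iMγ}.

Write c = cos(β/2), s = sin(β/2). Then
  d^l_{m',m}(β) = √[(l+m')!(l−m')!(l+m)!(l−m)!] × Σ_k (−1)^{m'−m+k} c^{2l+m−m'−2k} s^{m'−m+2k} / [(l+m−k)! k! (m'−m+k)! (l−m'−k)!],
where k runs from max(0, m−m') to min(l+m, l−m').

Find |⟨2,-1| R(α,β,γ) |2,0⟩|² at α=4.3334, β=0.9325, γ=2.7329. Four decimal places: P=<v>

P=0.3435

D^2_{-1,0}(4.3334,0.9325,2.7329) = e^{-i·-1·4.3334}·d^2_{-1,0}(0.9325)·e^{-i·0·2.7329}. Compute d first:
Half-angle: c=0.893260, s=0.449540. N=√(1·6·2·2)=4.898979
k∈{1,2} keeps every argument non-negative
  k=1: (−1)^0·4.8990/(2)·0.8933^3·0.4495^1 = +0.784834
  k=2: (−1)^1·4.8990/(2)·0.8933^1·0.4495^3 = -0.198773
d^2_{-1,0}(0.9325) = +0.784834 -0.198773 = +0.586061
|D^2_{-1,0}|² = |d^2_{-1,0}(β)|² = (+0.586061)² = 0.343467 (the z-rotation phases have unit modulus)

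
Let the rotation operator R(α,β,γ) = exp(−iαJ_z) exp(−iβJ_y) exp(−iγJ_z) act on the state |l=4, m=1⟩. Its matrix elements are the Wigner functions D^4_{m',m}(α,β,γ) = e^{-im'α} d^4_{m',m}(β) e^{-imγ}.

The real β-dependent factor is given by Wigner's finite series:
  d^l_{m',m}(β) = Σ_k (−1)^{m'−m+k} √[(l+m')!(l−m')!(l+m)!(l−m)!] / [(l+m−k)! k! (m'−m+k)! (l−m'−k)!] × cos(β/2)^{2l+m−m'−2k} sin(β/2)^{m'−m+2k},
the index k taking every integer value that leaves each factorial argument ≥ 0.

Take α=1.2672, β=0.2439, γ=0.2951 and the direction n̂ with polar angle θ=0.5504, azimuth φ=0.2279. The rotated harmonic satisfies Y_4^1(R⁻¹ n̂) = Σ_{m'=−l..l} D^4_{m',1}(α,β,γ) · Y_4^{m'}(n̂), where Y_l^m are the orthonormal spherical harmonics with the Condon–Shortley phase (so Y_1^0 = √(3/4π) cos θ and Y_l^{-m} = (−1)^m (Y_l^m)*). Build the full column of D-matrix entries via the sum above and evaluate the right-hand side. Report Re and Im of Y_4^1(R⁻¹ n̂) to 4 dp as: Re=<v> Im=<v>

Re=0.0884 Im=0.4814

Need the full column D^4_{m',1} for m'=−4..4 at α=1.2672, β=0.2439, γ=0.2951.
cos(β/2)=0.992573, sin(β/2)=0.121648
d^4_{-4,1}: single k=5 term ⇒ +0.000195;  D = +0.000012-0.000195i
d^4_{-3,1}: k∈[4..5] ⇒ +0.002812 -0.000025 = +0.002786;  D = -0.002603-0.000994i
d^4_{-2,1}: k∈[3..5] ⇒ +0.024527 -0.000553 +0.000002 = +0.023976;  D = -0.014861+0.018815i
d^4_{-1,1}: k∈[2..5] ⇒ +0.141509 -0.006377 +0.000048 -0.000000 = +0.135181;  D = +0.076183+0.111669i
d^4_{0,1}: k∈[1..4] ⇒ +0.516366 -0.046536 +0.000699 -0.000002 = +0.470527;  D = +0.450188-0.136846i
d^4_{1,1}: k∈[0..3] ⇒ +0.942108 -0.212264 +0.006377 -0.000032 = +0.736189;  D = +0.006255-0.736162i
d^4_{2,1}: k∈[0..2] ⇒ -0.489868 +0.036790 -0.000368 = -0.453446;  D = +0.431542+0.139231i
d^4_{3,1}: k∈[0..1] ⇒ +0.112320 -0.002812 = +0.109508;  D = -0.063243+0.089399i
d^4_{4,1}: single k=0 term ⇒ -0.012978;  D = -0.007870-0.010320i
Y_4^{m'}(θ=0.5504,φ=0.2279) and Σ D·Y over m':
  (+0.0000-0.0002i)·(+0.0203-0.0262i)  (-0.0026-0.0010i)·(+0.1183-0.0964i)  (-0.0149+0.0188i)·(+0.3357-0.1646i)  (+0.0762+0.1117i)·(+0.4284-0.0994i)  (+0.4502-0.1368i)·(-0.0342+0.0000i)  (+0.0063-0.7362i)·(-0.4284-0.0994i)  (+0.4315+0.1392i)·(+0.3357+0.1646i)  (-0.0632+0.0894i)·(-0.1183-0.0964i)  (-0.0079-0.0103i)·(+0.0203+0.0262i)
Y_4^1(R⁻¹ n̂) = +0.088379+0.481410i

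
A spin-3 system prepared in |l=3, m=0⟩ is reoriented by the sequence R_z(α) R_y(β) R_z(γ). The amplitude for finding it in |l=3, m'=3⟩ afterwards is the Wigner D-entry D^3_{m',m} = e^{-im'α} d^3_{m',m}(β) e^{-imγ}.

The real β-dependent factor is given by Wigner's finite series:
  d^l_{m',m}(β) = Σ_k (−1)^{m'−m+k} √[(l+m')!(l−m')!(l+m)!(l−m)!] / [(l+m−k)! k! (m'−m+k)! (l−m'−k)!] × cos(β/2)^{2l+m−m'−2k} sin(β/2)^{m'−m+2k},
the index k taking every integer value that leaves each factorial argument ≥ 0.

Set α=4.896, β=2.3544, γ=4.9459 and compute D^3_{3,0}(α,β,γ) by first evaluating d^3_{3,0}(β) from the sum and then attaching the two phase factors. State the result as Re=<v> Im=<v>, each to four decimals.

Re=0.1040 Im=0.1693

D^3_{3,0}(4.896,2.3544,4.9459) = e^{-i·3·4.896}·d^3_{3,0}(2.3544)·e^{-i·0·4.9459}. Compute d first:
c=cos(2.3544/2)=0.383512, s=sin(2.3544/2)=0.923536; N=√[720·1·6·6]=160.996894
k∈{0} keeps every argument non-negative
  k=0: (−1)^3·160.9969/(36)·0.3835^3·0.9235^3 = -0.198707
d^3_{3,0}(2.3544) = -0.198707
D = (-0.523397-0.852089i)·(-0.198707)·(+1.000000+0.000000i) = +0.104003+0.169316i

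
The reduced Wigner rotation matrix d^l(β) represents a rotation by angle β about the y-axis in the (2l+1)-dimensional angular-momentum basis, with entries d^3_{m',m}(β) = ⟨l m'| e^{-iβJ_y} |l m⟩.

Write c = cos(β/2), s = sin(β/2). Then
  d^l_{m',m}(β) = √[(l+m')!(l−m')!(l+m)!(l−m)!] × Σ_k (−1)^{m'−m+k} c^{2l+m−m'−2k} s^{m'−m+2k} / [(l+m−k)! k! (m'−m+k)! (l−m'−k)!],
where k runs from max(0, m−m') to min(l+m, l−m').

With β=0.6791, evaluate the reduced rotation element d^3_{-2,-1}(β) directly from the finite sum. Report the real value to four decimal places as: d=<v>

d^3_{-2,-1}(β=0.6791) via Wigner's sum:
c=cos(0.6791/2)=0.942905, s=sin(0.6791/2)=0.333063; N=√[1·120·2·24]=75.894664
The bounds max(0,m−m')=1 and min(l+m,l−m')=2 give 2 terms
  k=1: (−1)^0·75.8947/(24)·0.9429^5·0.3331^1 = +0.784992
  k=2: (−1)^1·75.8947/(12)·0.9429^3·0.3331^3 = -0.195890
d^3_{-2,-1}(0.6791) = +0.784992 -0.195890 = +0.589102

d=0.5891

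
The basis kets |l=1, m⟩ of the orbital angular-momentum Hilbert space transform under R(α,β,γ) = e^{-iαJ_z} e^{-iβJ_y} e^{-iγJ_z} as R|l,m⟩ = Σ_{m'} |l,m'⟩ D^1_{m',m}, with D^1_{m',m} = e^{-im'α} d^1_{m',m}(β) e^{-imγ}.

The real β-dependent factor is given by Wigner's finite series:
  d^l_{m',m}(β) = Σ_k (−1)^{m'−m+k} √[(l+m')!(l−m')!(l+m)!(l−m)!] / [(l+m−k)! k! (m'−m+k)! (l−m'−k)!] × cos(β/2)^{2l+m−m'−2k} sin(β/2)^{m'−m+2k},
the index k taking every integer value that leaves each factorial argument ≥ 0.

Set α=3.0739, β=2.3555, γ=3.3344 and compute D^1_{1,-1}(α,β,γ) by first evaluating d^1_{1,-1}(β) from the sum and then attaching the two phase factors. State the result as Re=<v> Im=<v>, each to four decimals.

Re=0.8245 Im=0.2198

Split into d^1_{1,-1}(β=2.3555) × two z-phases.
c=cos(2.3555/2)=0.383004, s=sin(2.3555/2)=0.923747; N=√[2·1·1·2]=2.000000
k∈{0} keeps every argument non-negative
  k=0: (−1)^2·2.0000/(2)·0.3830^0·0.9237^2 = +0.853308
d^1_{1,-1}(2.3555) = +0.853308
Phases: e^{-i·(1)·3.0739}=-0.997710-0.067641i, e^{-i·(-1)·3.3344}=-0.981470-0.191615i ⇒ D=+0.824518+0.219781i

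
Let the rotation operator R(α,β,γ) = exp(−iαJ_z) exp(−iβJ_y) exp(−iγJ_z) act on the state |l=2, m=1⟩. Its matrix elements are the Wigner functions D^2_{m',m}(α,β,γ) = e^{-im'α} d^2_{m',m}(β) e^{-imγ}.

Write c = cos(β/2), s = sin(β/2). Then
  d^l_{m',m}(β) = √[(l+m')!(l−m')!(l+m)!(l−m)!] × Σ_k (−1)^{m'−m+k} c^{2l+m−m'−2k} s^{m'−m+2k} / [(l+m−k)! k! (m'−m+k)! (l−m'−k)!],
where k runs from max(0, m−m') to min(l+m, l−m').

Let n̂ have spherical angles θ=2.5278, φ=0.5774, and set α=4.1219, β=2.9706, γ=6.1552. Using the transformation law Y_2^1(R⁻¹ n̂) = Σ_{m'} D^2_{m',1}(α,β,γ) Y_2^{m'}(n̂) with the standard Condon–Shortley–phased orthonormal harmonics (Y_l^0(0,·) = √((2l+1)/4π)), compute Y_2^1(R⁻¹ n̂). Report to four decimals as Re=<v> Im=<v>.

Re=-0.3465 Im=-0.1704

Need the full column D^2_{m',1} for m'=−2..2 at α=4.1219, β=2.9706, γ=6.1552.
cos(β/2)=0.085392, sin(β/2)=0.996347
d^2_{-2,1}: single k=3 term ⇒ +0.168920;  D = -0.083611+0.146776i
d^2_{-1,1}: k∈[2..3] ⇒ +0.021716 -0.985470 = -0.963754;  D = +0.430017+0.862500i
d^2_{0,1}: k∈[1..2] ⇒ +0.001520 -0.206884 = -0.205364;  D = -0.203684-0.026212i
d^2_{1,1}: k∈[0..1] ⇒ +0.000053 -0.021716 = -0.021663;  D = +0.014259-0.016308i
d^2_{2,1}: single k=0 term ⇒ -0.001241;  D = +0.000321+0.001198i
Y_2^{m'}(θ=2.5278,φ=0.5774) and Σ D·Y over m':
  (-0.0836+0.1468i)·(+0.0518-0.1172i)  (+0.4300+0.8625i)·(-0.3048+0.1985i)  (-0.2037-0.0262i)·(+0.3169+0.0000i)  (+0.0143-0.0163i)·(+0.3048+0.1985i)  (+0.0003+0.0012i)·(+0.0518+0.1172i)
Y_2^1(R⁻¹ n̂) = -0.346521-0.170435i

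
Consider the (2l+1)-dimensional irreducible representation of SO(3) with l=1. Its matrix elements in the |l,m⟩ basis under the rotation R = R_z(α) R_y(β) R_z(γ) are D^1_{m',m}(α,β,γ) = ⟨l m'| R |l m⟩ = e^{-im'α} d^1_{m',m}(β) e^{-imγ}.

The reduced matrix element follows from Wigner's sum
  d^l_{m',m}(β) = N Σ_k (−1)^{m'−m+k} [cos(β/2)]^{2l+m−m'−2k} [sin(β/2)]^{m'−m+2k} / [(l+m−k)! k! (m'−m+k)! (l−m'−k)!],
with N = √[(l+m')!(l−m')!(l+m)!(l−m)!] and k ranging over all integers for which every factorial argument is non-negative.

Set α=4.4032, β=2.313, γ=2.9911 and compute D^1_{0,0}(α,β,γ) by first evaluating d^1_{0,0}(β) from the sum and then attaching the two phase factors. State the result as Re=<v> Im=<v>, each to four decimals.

Split into d^1_{0,0}(β=2.313) × two z-phases.
c=cos(2.313/2)=0.402546, s=sin(2.313/2)=0.915400; N=√[1·1·1·1]=1.000000
The bounds max(0,m−m')=0 and min(l+m,l−m')=1 give 2 terms
  k=0: (−1)^0·1.0000/(1)·0.4025^2·0.9154^0 = +0.162043
  k=1: (−1)^1·1.0000/(1)·0.4025^0·0.9154^2 = -0.837957
d^1_{0,0}(2.313) = +0.162043 -0.837957 = -0.675914
Attach z-rotation phases: D = e^{-i(0)(4.4032)}·(-0.675914)·e^{-i(0)(2.9911)} = -0.675914+0.000000i

Re=-0.6759 Im=0.0000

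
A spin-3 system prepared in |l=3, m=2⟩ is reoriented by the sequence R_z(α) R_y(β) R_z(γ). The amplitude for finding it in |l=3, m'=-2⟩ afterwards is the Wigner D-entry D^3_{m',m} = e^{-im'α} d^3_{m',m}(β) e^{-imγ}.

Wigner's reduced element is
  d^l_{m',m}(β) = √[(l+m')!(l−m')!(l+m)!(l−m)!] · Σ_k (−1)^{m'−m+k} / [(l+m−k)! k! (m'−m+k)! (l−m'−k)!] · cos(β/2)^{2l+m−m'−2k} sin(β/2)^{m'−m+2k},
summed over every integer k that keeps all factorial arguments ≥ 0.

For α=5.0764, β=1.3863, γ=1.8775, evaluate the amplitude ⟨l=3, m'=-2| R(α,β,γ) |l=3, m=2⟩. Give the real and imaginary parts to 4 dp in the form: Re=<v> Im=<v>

First d^3_{-2,2}(β=1.3863), then the phase factors e^{-i(-2)α} and e^{-i(2)γ}:
Half-angle: c=0.769237, s=0.638963. N=√(1·120·120·1)=120.000000
Admissible k: 4..5 (factorial args all ≥0)
  k=4: (−1)^0·120.0000/(24)·0.7692^2·0.6390^4 = +0.493168
  k=5: (−1)^1·120.0000/(120)·0.7692^0·0.6390^6 = -0.068054
d^3_{-2,2}(1.3863) = +0.493168 -0.068054 = +0.425113
D = (-0.746492-0.665394i)·(+0.425113)·(-0.817691+0.575657i) = +0.422324+0.048618i

Re=0.4223 Im=0.0486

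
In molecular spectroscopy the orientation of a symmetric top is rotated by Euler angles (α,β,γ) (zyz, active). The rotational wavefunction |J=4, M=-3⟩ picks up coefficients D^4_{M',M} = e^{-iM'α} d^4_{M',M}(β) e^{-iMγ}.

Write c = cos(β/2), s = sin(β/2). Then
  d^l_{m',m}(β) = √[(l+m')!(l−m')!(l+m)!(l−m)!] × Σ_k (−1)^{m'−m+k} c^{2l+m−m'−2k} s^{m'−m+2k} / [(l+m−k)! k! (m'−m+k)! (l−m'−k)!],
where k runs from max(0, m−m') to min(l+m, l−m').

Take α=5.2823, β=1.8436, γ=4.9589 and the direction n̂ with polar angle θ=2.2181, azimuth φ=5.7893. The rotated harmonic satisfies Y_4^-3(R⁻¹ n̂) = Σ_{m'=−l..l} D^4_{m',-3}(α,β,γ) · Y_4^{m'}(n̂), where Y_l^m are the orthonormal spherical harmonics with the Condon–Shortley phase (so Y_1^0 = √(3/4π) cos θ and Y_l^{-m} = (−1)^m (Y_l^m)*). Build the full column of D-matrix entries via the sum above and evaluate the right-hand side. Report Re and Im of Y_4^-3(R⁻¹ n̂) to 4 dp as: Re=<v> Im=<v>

Re=0.1752 Im=-0.0043

Need the full column D^4_{m',-3} for m'=−4..4 at α=5.2823, β=1.8436, γ=4.9589.
cos(β/2)=0.604387, sin(β/2)=0.796691
d^4_{-4,-3}: single k=1 term ⇒ +0.066381;  D = -0.008106-0.065884i
d^4_{-3,-3}: k∈[0..1] ⇒ +0.017804 -0.216555 = -0.198751;  D = -0.152991+0.126869i
d^4_{-2,-3}: k∈[0..1] ⇒ -0.087813 +0.457752 = +0.369939;  D = +0.352468+0.112345i
d^4_{-1,-3}: k∈[0..1] ⇒ +0.245551 -0.711114 = -0.465563;  D = -0.120295-0.449753i
d^4_{0,-3}: k∈[0..1] ⇒ -0.482513 +0.838414 = +0.355901;  D = -0.239857+0.262934i
d^4_{1,-3}: k∈[0..1] ⇒ +0.711114 -0.741378 = -0.030264;  D = +0.029830+0.005109i
d^4_{2,-3}: k∈[0..1] ⇒ -0.795389 +0.460689 = -0.334700;  D = +0.130428+0.308242i
d^4_{3,-3}: k∈[0..1] ⇒ +0.653834 -0.162300 = +0.491534;  D = +0.277783-0.405515i
d^4_{4,-3}: single k=0 term ⇒ -0.348248;  D = -0.348084-0.010684i
Y_4^{m'}(θ=2.2181,φ=5.7893) and Σ D·Y over m':
  (-0.0081-0.0659i)·(-0.0706+0.1647i)  (-0.1530+0.1269i)·(-0.0341-0.3816i)  (+0.3525+0.1123i)·(+0.1811+0.2747i)  (-0.1203-0.4498i)·(+0.0911+0.0490i)  (-0.2399+0.2629i)·(-0.3471+0.0000i)  (+0.0298+0.0051i)·(-0.0911+0.0490i)  (+0.1304+0.3082i)·(+0.1811-0.2747i)  (+0.2778-0.4055i)·(+0.0341-0.3816i)  (-0.3481-0.0107i)·(-0.0706-0.1647i)
Y_4^-3(R⁻¹ n̂) = +0.175236-0.004326i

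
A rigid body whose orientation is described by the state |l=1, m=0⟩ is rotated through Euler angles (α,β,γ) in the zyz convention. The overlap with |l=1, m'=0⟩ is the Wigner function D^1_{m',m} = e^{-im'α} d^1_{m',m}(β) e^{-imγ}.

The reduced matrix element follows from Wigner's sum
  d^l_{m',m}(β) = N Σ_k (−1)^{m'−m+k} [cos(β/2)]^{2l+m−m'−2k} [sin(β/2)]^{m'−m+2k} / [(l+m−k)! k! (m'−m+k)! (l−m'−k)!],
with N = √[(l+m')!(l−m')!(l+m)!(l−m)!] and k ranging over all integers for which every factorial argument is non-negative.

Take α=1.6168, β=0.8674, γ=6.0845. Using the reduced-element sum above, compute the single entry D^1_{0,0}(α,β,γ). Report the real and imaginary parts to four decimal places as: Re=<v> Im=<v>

First d^1_{0,0}(β=0.8674), then the phase factors e^{-i(0)α} and e^{-i(0)γ}:
Half-angle: c=0.907417, s=0.420231. N=√(1·1·1·1)=1.000000
The bounds max(0,m−m')=0 and min(l+m,l−m')=1 give 2 terms
  k=0: (−1)^0·1.0000/(1)·0.9074^2·0.4202^0 = +0.823406
  k=1: (−1)^1·1.0000/(1)·0.9074^0·0.4202^2 = -0.176594
d^1_{0,0}(0.8674) = +0.823406 -0.176594 = +0.646812
Phases: e^{-i·(0)·1.6168}=+1.000000+0.000000i, e^{-i·(0)·6.0845}=+1.000000+0.000000i ⇒ D=+0.646812+0.000000i

Re=0.6468 Im=0.0000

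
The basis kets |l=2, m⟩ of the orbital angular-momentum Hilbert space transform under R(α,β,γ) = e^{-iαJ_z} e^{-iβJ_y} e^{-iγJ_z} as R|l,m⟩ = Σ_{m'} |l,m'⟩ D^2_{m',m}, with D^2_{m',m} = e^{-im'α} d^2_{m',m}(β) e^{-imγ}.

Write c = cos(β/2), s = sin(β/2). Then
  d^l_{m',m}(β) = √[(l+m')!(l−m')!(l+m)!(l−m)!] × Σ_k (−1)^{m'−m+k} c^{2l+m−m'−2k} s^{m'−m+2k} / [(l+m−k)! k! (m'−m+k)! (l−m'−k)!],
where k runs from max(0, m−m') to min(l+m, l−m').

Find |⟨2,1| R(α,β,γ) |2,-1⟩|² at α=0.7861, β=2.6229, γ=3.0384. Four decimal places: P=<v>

D^2_{1,-1}(0.7861,2.6229,3.0384) = e^{-i·1·0.7861}·d^2_{1,-1}(2.6229)·e^{-i·-1·3.0384}. Compute d first:
With c≡cos(β/2)=0.256449 and s≡sin(β/2)=0.966558, N=[6·1·1·6]^{1/2}=6.000000
Admissible k: 0..1 (factorial args all ≥0)
  k=0: (−1)^2·6.0000/(2)·0.2564^2·0.9666^2 = +0.184322
  k=1: (−1)^3·6.0000/(6)·0.2564^0·0.9666^4 = -0.872793
d^2_{1,-1}(2.6229) = +0.184322 -0.872793 = -0.688471
|D^2_{1,-1}|² = |d^2_{1,-1}(β)|² = (-0.688471)² = 0.473992 (the z-rotation phases have unit modulus)

P=0.4740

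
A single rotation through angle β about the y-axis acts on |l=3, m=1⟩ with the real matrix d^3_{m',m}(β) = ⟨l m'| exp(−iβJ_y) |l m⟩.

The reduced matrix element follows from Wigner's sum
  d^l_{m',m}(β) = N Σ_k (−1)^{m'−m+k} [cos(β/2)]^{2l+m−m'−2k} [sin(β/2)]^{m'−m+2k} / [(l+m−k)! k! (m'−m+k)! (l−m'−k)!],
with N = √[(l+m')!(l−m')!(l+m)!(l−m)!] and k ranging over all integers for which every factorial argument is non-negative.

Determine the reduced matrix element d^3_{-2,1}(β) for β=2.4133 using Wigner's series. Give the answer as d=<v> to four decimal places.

d=-0.5692

d^3_{-2,1}(β=2.4133) via Wigner's sum:
c=cos(2.4133/2)=0.356152, s=sin(2.4133/2)=0.934428; N=√[1·120·24·2]=75.894664
k: max(0,(1)−(-2))=3 … min(3+(1),3−(-2))=4
  k=3: (−1)^0·75.8947/(12)·0.3562^3·0.9344^3 = +0.233116
  k=4: (−1)^1·75.8947/(24)·0.3562^1·0.9344^5 = -0.802351
d^3_{-2,1}(2.4133) = +0.233116 -0.802351 = -0.569235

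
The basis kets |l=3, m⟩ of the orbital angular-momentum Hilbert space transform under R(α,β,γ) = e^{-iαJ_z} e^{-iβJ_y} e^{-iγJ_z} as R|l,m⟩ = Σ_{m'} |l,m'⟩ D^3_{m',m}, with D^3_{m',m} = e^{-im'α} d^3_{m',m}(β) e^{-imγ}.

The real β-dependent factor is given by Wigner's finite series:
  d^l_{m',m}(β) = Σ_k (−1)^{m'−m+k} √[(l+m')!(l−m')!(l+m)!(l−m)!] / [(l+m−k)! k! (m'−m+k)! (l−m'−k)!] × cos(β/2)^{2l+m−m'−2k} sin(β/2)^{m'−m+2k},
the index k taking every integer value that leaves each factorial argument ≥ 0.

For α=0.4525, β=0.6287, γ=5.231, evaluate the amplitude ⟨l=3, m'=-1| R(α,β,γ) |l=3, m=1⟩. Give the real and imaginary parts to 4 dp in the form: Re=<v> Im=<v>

Split into d^3_{-1,1}(β=0.6287) × two z-phases.
c=cos(0.6287/2)=0.950998, s=sin(0.6287/2)=0.309198; N=√[2·24·24·2]=48.000000
Admissible k: 2..4 (factorial args all ≥0)
  k=2: (−1)^0·48.0000/(8)·0.9510^4·0.3092^2 = +0.469184
  k=3: (−1)^1·48.0000/(6)·0.9510^2·0.3092^4 = -0.066130
  k=4: (−1)^2·48.0000/(48)·0.9510^0·0.3092^6 = +0.000874
d^3_{-1,1}(0.6287) = +0.469184 -0.066130 +0.000874 = +0.403928
Attach z-rotation phases: D = e^{-i(-1)(0.4525)}·(+0.403928)·e^{-i(1)(5.231)} = +0.026685+0.403046i

Re=0.0267 Im=0.4030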